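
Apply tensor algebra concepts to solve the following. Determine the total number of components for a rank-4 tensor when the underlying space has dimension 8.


The number of components of a rank-r tensor in d dimensions is d^r.
Here d = 8 and r = 4.
8^4 = 4096

4096


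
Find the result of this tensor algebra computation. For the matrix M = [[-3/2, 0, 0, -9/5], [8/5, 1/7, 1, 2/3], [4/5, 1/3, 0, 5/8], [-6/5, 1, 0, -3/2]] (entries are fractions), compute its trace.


The trace is the sum of diagonal entries.
Diagonal: M[1,1] = -3/2, M[2,2] = 1/7, M[3,3] = 0, M[4,4] = -3/2
Tr(M) = -3/2 + 1/7 + 0 + -3/2
Computing step by step:
After adding M[1,1]: -3/2
After adding M[2,2]: -19/14
After adding M[3,3]: -19/14
After adding M[4,4]: -20/7
Tr(M) = -20/7

-20/7


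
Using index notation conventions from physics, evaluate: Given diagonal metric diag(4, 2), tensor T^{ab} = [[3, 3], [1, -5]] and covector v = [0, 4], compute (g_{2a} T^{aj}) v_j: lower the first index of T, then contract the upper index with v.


Step 1: lower the first index. For a diagonal metric, g_{ia} T^{aj} = g_{ii} T^{ij} (no sum on i).
g_{22} = 2
S_2{}^1 = 2 * T^{21} = 2 * 1 = 2
S_2{}^2 = 2 * T^{22} = 2 * -5 = -10
Step 2: contract S_2{}^j with v_j.
S_2{}^1 * v_1 = 2 * 0 = 0
S_2{}^2 * v_2 = -10 * 4 = -40
Result = 0 + -40 = -40

-40


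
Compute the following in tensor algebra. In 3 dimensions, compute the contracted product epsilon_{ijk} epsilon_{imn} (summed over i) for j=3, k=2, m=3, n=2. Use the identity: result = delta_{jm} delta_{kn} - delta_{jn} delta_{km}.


Using the identity: epsilon_{ijk} epsilon_{imn} = delta_{jm} delta_{kn} - delta_{jn} delta_{km}.
delta_{33} = 1
delta_{22} = 1
delta_{32} = 0
delta_{23} = 0
Result = 1 * 1 - 0 * 0 = 1 - 0 = 1

1


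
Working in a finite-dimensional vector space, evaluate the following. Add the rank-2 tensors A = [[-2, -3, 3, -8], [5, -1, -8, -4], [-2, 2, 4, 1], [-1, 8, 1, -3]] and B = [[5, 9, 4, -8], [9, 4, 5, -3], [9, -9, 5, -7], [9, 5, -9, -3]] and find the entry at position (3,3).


Tensor addition is component-wise: (A + B)_{ij} = A_{ij} + B_{ij}.
A_{33} = 4
B_{33} = 5
(A + B)_{33} = 4 + 5 = 9

9


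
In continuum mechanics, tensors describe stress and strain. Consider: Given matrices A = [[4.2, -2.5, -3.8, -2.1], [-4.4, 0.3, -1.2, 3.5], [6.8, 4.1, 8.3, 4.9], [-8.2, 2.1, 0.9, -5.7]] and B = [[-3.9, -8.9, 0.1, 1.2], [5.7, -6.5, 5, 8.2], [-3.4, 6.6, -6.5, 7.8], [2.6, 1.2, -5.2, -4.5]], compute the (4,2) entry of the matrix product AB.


(AB)_{ij} = sum_k A_{ik} B_{kj}.
For i=4, j=2:
A_{41} * B_{12} = -8.2 * -8.9 = 72.98
A_{42} * B_{22} = 2.1 * -6.5 = -13.65
A_{43} * B_{32} = 0.9 * 6.6 = 5.94
A_{44} * B_{42} = -5.7 * 1.2 = -6.84
Sum = 72.98 + -13.65 + 5.94 + -6.84 = 58.43

58.43


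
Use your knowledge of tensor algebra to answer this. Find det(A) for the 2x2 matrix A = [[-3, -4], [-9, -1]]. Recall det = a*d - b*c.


For a 2x2 matrix [[a, b], [c, d]], det = a*d - b*c.
a = -3, b = -4, c = -9, d = -1
a*d = -3 * -1 = 3
b*c = -4 * -9 = 36
det = 3 - 36 = -33

-33


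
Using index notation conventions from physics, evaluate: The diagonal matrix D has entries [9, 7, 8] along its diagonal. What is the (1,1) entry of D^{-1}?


For a diagonal matrix, the inverse has entries (D^{-1})_{ii} = 1/d_{ii}.
The diagonal entries are: d_{11} = 9, d_{22} = 7, d_{33} = 8
We need (D^{-1})_{11} = 1/d_{11} = 1/9 = 1/9

1/9


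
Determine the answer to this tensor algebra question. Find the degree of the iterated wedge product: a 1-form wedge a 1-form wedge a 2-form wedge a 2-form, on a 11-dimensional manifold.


The degree of a wedge product is the sum of the degrees of the individual forms.
Degrees: 1, 1, 2, 2
Total degree = 1 + 1 + 2 + 2 = 6

6


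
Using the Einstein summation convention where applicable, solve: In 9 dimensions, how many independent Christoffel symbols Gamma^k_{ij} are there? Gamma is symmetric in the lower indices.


Christoffel symbols Gamma^k_{ij} are symmetric in i,j, so there are d * d(d+1)/2 independent symbols.
d = 9
d(d+1)/2 = 9 * 10 / 2 = 45
Total = 9 * 45 = 405

405


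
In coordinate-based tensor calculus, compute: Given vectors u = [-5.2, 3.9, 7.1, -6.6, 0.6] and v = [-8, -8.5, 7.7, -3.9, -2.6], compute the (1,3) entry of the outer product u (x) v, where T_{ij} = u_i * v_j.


The outer product entry T_{ij} = u_i * v_j.
We need i=1, j=3.
u_1 = -5.2, v_3 = 7.7
T_{1,3} = -5.2 * 7.7 = -40.04

-40.04


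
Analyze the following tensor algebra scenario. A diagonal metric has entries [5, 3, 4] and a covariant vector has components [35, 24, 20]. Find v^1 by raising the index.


To raise an index with a diagonal metric: v^i = v_i / g_{ii}.
For index 1: v_1 = 35, g_{11} = 5
v^1 = 35 / 5 = 7

7


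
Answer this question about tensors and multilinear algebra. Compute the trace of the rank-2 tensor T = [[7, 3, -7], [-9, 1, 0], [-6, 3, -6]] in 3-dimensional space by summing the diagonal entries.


The contraction (trace) of a rank-2 tensor is the sum of its diagonal elements.
Diagonal entries: A[1,1] = 7, A[2,2] = 1, A[3,3] = -6
Tr(A) = 7 + 1 + -6 = 2

2


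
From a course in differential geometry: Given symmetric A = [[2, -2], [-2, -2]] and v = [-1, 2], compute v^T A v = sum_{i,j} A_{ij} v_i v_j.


First compute Av:
(Av)_1 = 2*-1 + -2*2 = -6
(Av)_2 = -2*-1 + -2*2 = -2
Av = [-6, -2]
Then v^T (Av) = -1*-6 + 2*-2
= 6 + -4 = 2

2


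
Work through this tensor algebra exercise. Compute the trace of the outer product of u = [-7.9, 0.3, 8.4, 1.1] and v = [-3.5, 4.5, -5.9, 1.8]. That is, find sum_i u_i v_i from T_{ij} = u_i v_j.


The outer product gives T_{ij} = u_i v_j.
The trace (contraction) is Tr(T) = sum_i T_{ii} = sum_i u_i v_i.
Diagonal entries:
T_{11} = u_1 * v_1 = -7.9 * -3.5 = 27.65
T_{22} = u_2 * v_2 = 0.3 * 4.5 = 1.35
T_{33} = u_3 * v_3 = 8.4 * -5.9 = -49.56
T_{44} = u_4 * v_4 = 1.1 * 1.8 = 1.98
Tr(T) = 27.65 + 1.35 + -49.56 + 1.98 = -18.58

-18.58


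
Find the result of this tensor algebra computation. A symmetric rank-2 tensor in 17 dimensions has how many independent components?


A symmetric rank-2 tensor in d dimensions has d(d+1)/2 independent components.
d = 17
d(d+1)/2 = 17 * 18 / 2 = 306 / 2 = 153

153


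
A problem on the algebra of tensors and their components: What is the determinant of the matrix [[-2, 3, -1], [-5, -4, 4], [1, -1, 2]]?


Expanding along the first row, det(A) = a11*M_11 - a12*M_12 + a13*M_13, where M_1j is the (1,j) minor.
Minor M_11 = -4*2 - 4*-1 = -4
Minor M_12 = -5*2 - 4*1 = -14
Minor M_13 = -5*-1 - -4*1 = 9
det = -2*(-4) - 3*(-14) + -1*(9)
    = 8 - -42 + -9
    = 41

41


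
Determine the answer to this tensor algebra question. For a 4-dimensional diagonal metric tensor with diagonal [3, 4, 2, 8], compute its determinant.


For a diagonal metric, the determinant is the product of diagonal entries.
Diagonal entries: 3, 4, 2, 8
det(g) = 3 * 4 * 2 * 8 = 192

192


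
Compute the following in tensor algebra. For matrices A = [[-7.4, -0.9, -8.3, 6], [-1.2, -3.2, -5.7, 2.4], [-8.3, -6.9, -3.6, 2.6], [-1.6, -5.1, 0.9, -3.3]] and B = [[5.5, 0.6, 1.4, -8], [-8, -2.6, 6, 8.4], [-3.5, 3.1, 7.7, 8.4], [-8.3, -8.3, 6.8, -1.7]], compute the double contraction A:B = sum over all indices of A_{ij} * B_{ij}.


A:B = sum over all i,j of A_{ij} * B_{ij}.
Row 1: -7.4*5.5=-40.7, -0.9*0.6=-0.54, -8.3*1.4=-11.62, 6*-8=-48 => row sum = -100.86
Row 2: -1.2*-8=9.6, -3.2*-2.6=8.32, -5.7*6=-34.2, 2.4*8.4=20.16 => row sum = 3.88
Row 3: -8.3*-3.5=29.05, -6.9*3.1=-21.39, -3.6*7.7=-27.72, 2.6*8.4=21.84 => row sum = 1.78
Row 4: -1.6*-8.3=13.28, -5.1*-8.3=42.33, 0.9*6.8=6.12, -3.3*-1.7=5.61 => row sum = 67.34
Total = -100.86 + 3.88 + 1.78 + 67.34 = -27.86

-27.86


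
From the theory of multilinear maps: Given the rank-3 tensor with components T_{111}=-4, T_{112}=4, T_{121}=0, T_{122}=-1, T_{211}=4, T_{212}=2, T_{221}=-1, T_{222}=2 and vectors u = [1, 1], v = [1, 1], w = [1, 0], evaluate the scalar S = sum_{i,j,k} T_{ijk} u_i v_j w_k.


S = sum over i,j,k of T_{ijk} u_i v_j w_k. Expanding all 8 terms:
T_{111}*u_1*v_1*w_1 = -4*1*1*1 = -4  (running total: -4)
T_{112}*u_1*v_1*w_2 = 4*1*1*0 = 0  (running total: -4)
T_{121}*u_1*v_2*w_1 = 0*1*1*1 = 0  (running total: -4)
T_{122}*u_1*v_2*w_2 = -1*1*1*0 = 0  (running total: -4)
T_{211}*u_2*v_1*w_1 = 4*1*1*1 = 4  (running total: 0)
T_{212}*u_2*v_1*w_2 = 2*1*1*0 = 0  (running total: 0)
T_{221}*u_2*v_2*w_1 = -1*1*1*1 = -1  (running total: -1)
T_{222}*u_2*v_2*w_2 = 2*1*1*0 = 0  (running total: -1)
S = -1

-1


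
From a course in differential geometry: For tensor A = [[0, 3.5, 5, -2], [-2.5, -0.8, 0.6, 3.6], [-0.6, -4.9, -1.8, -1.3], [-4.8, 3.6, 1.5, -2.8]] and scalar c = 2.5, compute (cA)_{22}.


Scalar multiplication: (cA)_{ij} = c * A_{ij}.
c = 2.5
A_{22} = -0.8
(cA)_{22} = 2.5 * -0.8 = -2

-2


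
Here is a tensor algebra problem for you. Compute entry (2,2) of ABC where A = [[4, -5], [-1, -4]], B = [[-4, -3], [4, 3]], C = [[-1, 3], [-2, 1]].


(ABC)_{22} = sum_m (AB)_{2m} C_{m2}. First compute row 2 of AB.
(AB)_{21} = -1*-4 + -4*4 = -12
(AB)_{22} = -1*-3 + -4*3 = -9
Now contract with column 2 of C:
(AB)_{21} * C_{12} = -12 * 3 = -36
(AB)_{22} * C_{22} = -9 * 1 = -9
(ABC)_{22} = -36 + -9 = -45

-45


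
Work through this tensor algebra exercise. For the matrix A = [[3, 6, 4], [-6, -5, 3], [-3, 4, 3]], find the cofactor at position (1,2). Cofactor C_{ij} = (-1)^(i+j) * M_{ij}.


To find cofactor C_{12}, delete row 1 and column 2.
The resulting 2x2 submatrix is: [[-6, 3], [-3, 3]]
Minor M_{12} = -6*3 - 3*-3
  = -18 - -9 = -9
Sign = (-1)^(1+2) = (-1)^3 = -1
Cofactor C_{12} = -1 * -9 = 9

9


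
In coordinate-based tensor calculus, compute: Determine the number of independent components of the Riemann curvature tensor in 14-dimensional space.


The Riemann tensor in d dimensions has d^2(d^2 - 1)/12 independent components.
d = 14, so d^2 = 196
d^2 - 1 = 195
d^2(d^2 - 1) = 196 * 195 = 38220
Divide by 12: 38220 / 12 = 3185

3185


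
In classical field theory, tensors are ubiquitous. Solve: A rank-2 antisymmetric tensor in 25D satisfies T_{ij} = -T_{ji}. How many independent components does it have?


An antisymmetric rank-2 tensor satisfies A_{ij} = -A_{ji}, so diagonal entries are zero.
The independent components are the upper-triangular entries: C(n, 2) = n(n-1)/2.
n = 25
C(25, 2) = 25 * 24 / 2 = 600 / 2 = 300

300


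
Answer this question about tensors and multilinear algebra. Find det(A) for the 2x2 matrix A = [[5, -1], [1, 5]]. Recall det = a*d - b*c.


For a 2x2 matrix [[a, b], [c, d]], det = a*d - b*c.
a = 5, b = -1, c = 1, d = 5
a*d = 5 * 5 = 25
b*c = -1 * 1 = -1
det = 25 - -1 = 26

26


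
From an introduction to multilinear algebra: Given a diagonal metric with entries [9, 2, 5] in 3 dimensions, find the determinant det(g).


For a diagonal metric, the determinant is the product of diagonal entries.
Diagonal entries: 9, 2, 5
det(g) = 9 * 2 * 5 = 90

90


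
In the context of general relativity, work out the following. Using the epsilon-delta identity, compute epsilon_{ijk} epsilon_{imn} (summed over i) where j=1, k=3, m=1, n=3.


Using the identity: epsilon_{ijk} epsilon_{imn} = delta_{jm} delta_{kn} - delta_{jn} delta_{km}.
delta_{11} = 1
delta_{33} = 1
delta_{13} = 0
delta_{31} = 0
Result = 1 * 1 - 0 * 0 = 1 - 0 = 1

1


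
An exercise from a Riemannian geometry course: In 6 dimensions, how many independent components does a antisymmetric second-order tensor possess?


A antisymmetric rank-2 tensor in d dimensions has d(d-1)/2 independent components.
d = 6
d(d-1)/2 = 6 * 5 / 2 = 30 / 2 = 15

15


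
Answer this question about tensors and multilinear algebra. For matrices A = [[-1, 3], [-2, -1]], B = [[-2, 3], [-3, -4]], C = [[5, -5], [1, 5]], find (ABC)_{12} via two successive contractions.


(ABC)_{12} = sum_m (AB)_{1m} C_{m2}. First compute row 1 of AB.
(AB)_{11} = -1*-2 + 3*-3 = -7
(AB)_{12} = -1*3 + 3*-4 = -15
Now contract with column 2 of C:
(AB)_{11} * C_{12} = -7 * -5 = 35
(AB)_{12} * C_{22} = -15 * 5 = -75
(ABC)_{12} = 35 + -75 = -40

-40


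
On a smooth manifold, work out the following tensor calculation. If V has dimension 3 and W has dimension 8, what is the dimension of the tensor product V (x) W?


The dimension of a tensor product is the product of dimensions.
dim(V) = 3, dim(W) = 8
dim(V (x) W) = 3 * 8 = 24

24


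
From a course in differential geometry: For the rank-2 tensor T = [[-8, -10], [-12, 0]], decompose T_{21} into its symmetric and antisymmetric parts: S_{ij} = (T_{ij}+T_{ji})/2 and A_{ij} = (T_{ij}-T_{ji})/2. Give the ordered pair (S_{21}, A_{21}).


T_{21} = -12
T_{12} = -10
S_{21} = (-12 + -10)/2 = -22/2 = -11
A_{21} = (-12 - -10)/2 = -2/2 = -1
Check: S + A = -11 + -1 = -12 = T_{21}.

(-11, -1)


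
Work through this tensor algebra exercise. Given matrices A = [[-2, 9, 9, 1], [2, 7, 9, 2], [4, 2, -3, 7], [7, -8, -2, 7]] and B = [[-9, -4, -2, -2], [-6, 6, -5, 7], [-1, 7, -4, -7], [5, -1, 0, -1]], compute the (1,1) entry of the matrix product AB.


(AB)_{ij} = sum_k A_{ik} B_{kj}.
For i=1, j=1:
A_{11} * B_{11} = -2 * -9 = 18
A_{12} * B_{21} = 9 * -6 = -54
A_{13} * B_{31} = 9 * -1 = -9
A_{14} * B_{41} = 1 * 5 = 5
Sum = 18 + -54 + -9 + 5 = -40

-40


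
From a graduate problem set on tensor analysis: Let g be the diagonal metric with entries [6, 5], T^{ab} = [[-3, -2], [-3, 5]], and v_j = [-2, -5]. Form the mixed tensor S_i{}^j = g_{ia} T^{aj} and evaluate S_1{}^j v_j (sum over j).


Step 1: lower the first index. For a diagonal metric, g_{ia} T^{aj} = g_{ii} T^{ij} (no sum on i).
g_{11} = 6
S_1{}^1 = 6 * T^{11} = 6 * -3 = -18
S_1{}^2 = 6 * T^{12} = 6 * -2 = -12
Step 2: contract S_1{}^j with v_j.
S_1{}^1 * v_1 = -18 * -2 = 36
S_1{}^2 * v_2 = -12 * -5 = 60
Result = 36 + 60 = 96

96


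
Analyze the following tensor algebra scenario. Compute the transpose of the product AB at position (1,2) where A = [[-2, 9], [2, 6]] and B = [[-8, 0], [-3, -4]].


(AB)^T_{ij} = (AB)_{ji} = sum_k A_{jk} B_{ki}.
For i=1, j=2 we need (AB)_{21}:
A_{21} * B_{11} = 2 * -8 = -16
A_{22} * B_{21} = 6 * -3 = -18
Sum = -16 + -18 = -34

-34


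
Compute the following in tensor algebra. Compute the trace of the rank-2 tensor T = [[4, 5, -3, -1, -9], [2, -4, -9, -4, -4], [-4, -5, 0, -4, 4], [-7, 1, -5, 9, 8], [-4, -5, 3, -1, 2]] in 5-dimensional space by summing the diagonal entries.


The contraction (trace) of a rank-2 tensor is the sum of its diagonal elements.
Diagonal entries: A[1,1] = 4, A[2,2] = -4, A[3,3] = 0, A[4,4] = 9, A[5,5] = 2
Tr(A) = 4 + -4 + 0 + 9 + 2 = 11

11


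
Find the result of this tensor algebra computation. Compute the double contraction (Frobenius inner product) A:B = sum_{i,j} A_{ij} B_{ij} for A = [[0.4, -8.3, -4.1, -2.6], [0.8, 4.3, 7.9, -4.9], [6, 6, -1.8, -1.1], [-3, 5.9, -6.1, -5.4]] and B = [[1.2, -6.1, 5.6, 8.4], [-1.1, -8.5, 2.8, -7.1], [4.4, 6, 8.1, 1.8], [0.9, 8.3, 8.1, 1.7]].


A:B = sum over all i,j of A_{ij} * B_{ij}.
Row 1: 0.4*1.2=0.48, -8.3*-6.1=50.63, -4.1*5.6=-22.96, -2.6*8.4=-21.84 => row sum = 6.31
Row 2: 0.8*-1.1=-0.88, 4.3*-8.5=-36.55, 7.9*2.8=22.12, -4.9*-7.1=34.79 => row sum = 19.48
Row 3: 6*4.4=26.4, 6*6=36, -1.8*8.1=-14.58, -1.1*1.8=-1.98 => row sum = 45.84
Row 4: -3*0.9=-2.7, 5.9*8.3=48.97, -6.1*8.1=-49.41, -5.4*1.7=-9.18 => row sum = -12.32
Total = 6.31 + 19.48 + 45.84 + -12.32 = 59.31

59.31


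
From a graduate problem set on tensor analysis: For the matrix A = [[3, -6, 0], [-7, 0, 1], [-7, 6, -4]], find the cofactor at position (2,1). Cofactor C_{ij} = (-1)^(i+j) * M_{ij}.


To find cofactor C_{21}, delete row 2 and column 1.
The resulting 2x2 submatrix is: [[-6, 0], [6, -4]]
Minor M_{21} = -6*-4 - 0*6
  = 24 - 0 = 24
Sign = (-1)^(2+1) = (-1)^3 = -1
Cofactor C_{21} = -1 * 24 = -24

-24


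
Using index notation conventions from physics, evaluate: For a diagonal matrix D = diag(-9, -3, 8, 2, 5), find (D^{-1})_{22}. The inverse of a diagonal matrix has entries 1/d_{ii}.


For a diagonal matrix, the inverse has entries (D^{-1})_{ii} = 1/d_{ii}.
The diagonal entries are: d_{11} = -9, d_{22} = -3, d_{33} = 8, d_{44} = 2, d_{55} = 5
We need (D^{-1})_{22} = 1/d_{22} = 1/-3 = -1/3

-1/3


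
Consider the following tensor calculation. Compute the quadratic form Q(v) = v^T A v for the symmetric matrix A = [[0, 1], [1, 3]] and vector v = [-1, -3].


First compute Av:
(Av)_1 = 0*-1 + 1*-3 = -3
(Av)_2 = 1*-1 + 3*-3 = -10
Av = [-3, -10]
Then v^T (Av) = -1*-3 + -3*-10
= 3 + 30 = 33

33


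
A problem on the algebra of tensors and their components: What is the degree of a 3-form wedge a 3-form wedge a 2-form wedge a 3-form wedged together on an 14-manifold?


The degree of a wedge product is the sum of the degrees of the individual forms.
Degrees: 3, 3, 2, 3
Total degree = 3 + 3 + 2 + 3 = 11

11


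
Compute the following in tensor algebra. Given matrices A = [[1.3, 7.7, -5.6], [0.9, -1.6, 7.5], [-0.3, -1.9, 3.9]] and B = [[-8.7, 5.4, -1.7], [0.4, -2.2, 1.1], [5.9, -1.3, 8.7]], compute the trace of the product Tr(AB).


Tr(AB) = sum_i (AB)_{ii} where (AB)_{ii} = sum_k A_{ik} B_{ki}.
(AB)_{11} = 1.3*-8.7 + 7.7*0.4 + -5.6*5.9 = -41.27
(AB)_{22} = 0.9*5.4 + -1.6*-2.2 + 7.5*-1.3 = -1.37
(AB)_{33} = -0.3*-1.7 + -1.9*1.1 + 3.9*8.7 = 32.35
Tr(AB) = -41.27 + -1.37 + 32.35 = -10.29

-10.29


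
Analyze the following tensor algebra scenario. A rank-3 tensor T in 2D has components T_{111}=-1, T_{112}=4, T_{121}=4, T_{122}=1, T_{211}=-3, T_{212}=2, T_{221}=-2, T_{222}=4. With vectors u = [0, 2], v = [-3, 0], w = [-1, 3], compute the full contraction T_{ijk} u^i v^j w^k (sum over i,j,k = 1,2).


S = sum over i,j,k of T_{ijk} u_i v_j w_k. Expanding all 8 terms:
T_{111}*u_1*v_1*w_1 = -1*0*-3*-1 = 0  (running total: 0)
T_{112}*u_1*v_1*w_2 = 4*0*-3*3 = 0  (running total: 0)
T_{121}*u_1*v_2*w_1 = 4*0*0*-1 = 0  (running total: 0)
T_{122}*u_1*v_2*w_2 = 1*0*0*3 = 0  (running total: 0)
T_{211}*u_2*v_1*w_1 = -3*2*-3*-1 = -18  (running total: -18)
T_{212}*u_2*v_1*w_2 = 2*2*-3*3 = -36  (running total: -54)
T_{221}*u_2*v_2*w_1 = -2*2*0*-1 = 0  (running total: -54)
T_{222}*u_2*v_2*w_2 = 4*2*0*3 = 0  (running total: -54)
S = -54

-54


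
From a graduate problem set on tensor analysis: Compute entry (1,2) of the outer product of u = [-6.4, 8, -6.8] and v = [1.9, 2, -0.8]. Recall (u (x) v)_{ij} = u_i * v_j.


The outer product entry T_{ij} = u_i * v_j.
We need i=1, j=2.
u_1 = -6.4, v_2 = 2
T_{1,2} = -6.4 * 2 = -12.8

-12.8


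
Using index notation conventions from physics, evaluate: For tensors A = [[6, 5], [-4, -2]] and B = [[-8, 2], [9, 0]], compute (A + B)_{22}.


Tensor addition is component-wise: (A + B)_{ij} = A_{ij} + B_{ij}.
A_{22} = -2
B_{22} = 0
(A + B)_{22} = -2 + 0 = -2

-2


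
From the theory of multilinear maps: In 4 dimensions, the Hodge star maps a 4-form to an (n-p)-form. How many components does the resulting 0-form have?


The Hodge dual of a p-form on an n-dimensional manifold is an (n-p)-form.
n = 4, p = 4, so dual degree = 4 - 4 = 0
The number of components is C(n, n-p) = C(4, 0) = 1

1


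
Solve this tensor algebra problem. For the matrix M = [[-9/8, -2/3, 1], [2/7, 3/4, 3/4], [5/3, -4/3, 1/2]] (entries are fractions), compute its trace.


The trace is the sum of diagonal entries.
Diagonal: M[1,1] = -9/8, M[2,2] = 3/4, M[3,3] = 1/2
Tr(M) = -9/8 + 3/4 + 1/2
Computing step by step:
After adding M[1,1]: -9/8
After adding M[2,2]: -3/8
After adding M[3,3]: 1/8
Tr(M) = 1/8

1/8


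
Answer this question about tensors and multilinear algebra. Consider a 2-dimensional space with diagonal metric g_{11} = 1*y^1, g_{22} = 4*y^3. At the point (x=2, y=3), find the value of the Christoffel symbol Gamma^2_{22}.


For a diagonal metric, Gamma^k_{ij} = (1/2) g^{kk} (dg_{ik}/dx_j + dg_{jk}/dx_i - dg_{ij}/dx_k).
The metric is diagonal, so g_{ab} = 0 for a != b.
At the given point: g_{11} = 3, g_{22} = 108
g^{22} = 1/108
dg_{22}/dx_2 = dg_{22}/dx_2 = 108
dg_{22}/dx_2 = dg_{22}/dx_2 = 108
dg_{22}/dx_2 = dg_{22}/dx_2 = 108
Numerator = 108 + 108 - 108 = 108
Gamma^2_{22} = 108 / (2 * 108) = 1/2

1/2


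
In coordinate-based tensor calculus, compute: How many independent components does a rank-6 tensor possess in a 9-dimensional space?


The number of components of a rank-r tensor in d dimensions is d^r.
Here d = 9 and r = 6.
9^6 = 531441

531441


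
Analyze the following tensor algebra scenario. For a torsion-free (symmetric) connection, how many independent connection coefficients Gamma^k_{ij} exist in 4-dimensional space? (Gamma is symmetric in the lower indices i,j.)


Christoffel symbols Gamma^k_{ij} are symmetric in i,j, so there are d * d(d+1)/2 independent symbols.
d = 4
d(d+1)/2 = 4 * 5 / 2 = 10
Total = 4 * 10 = 40

40


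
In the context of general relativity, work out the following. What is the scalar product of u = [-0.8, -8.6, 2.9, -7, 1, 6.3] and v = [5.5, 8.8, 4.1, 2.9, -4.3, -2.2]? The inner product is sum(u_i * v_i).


The inner product u . v = sum of u_i * v_i.
Term-by-term: -0.8 * 5.5, -8.6 * 8.8, 2.9 * 4.1, -7 * 2.9, 1 * -4.3, 6.3 * -2.2
Products: -4.4, -75.68, 11.89, -20.3, -4.3, -13.86
Sum = -4.4 + -75.68 + 11.89 + -20.3 + -4.3 + -13.86 = -106.65

-106.65


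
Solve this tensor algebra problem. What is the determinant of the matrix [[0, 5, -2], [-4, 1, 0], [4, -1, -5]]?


Expanding along the first row, det(A) = a11*M_11 - a12*M_12 + a13*M_13, where M_1j is the (1,j) minor.
Minor M_11 = 1*-5 - 0*-1 = -5
Minor M_12 = -4*-5 - 0*4 = 20
Minor M_13 = -4*-1 - 1*4 = 0
det = 0*(-5) - 5*(20) + -2*(0)
    = 0 - 100 + 0
    = -100

-100


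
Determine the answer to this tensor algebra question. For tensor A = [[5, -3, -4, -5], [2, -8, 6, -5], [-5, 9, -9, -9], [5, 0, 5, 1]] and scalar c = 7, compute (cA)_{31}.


Scalar multiplication: (cA)_{ij} = c * A_{ij}.
c = 7
A_{31} = -5
(cA)_{31} = 7 * -5 = -35

-35


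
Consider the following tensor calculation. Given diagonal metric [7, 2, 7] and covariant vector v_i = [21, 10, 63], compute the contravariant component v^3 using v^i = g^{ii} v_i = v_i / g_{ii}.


To raise an index with a diagonal metric: v^i = v_i / g_{ii}.
For index 3: v_3 = 63, g_{33} = 7
v^3 = 63 / 7 = 9

9


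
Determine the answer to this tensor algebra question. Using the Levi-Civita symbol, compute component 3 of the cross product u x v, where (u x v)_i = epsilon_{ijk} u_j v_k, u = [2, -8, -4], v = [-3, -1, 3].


(u x v)_3 = sum_{j,k} epsilon_{3jk} u_j v_k. Only permutations of (1,2,3) contribute; the two non-zero terms are:
eps_{312} u_1 v_2 = 1 * 2 * -1 = -2
eps_{321} u_2 v_1 = -1 * -8 * -3 = -24
(u x v)_3 = -26

-26


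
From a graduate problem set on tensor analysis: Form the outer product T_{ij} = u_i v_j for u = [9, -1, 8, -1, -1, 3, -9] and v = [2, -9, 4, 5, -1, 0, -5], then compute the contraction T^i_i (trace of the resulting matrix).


The outer product gives T_{ij} = u_i v_j.
The trace (contraction) is Tr(T) = sum_i T_{ii} = sum_i u_i v_i.
Diagonal entries:
T_{11} = u_1 * v_1 = 9 * 2 = 18
T_{22} = u_2 * v_2 = -1 * -9 = 9
T_{33} = u_3 * v_3 = 8 * 4 = 32
T_{44} = u_4 * v_4 = -1 * 5 = -5
T_{55} = u_5 * v_5 = -1 * -1 = 1
T_{66} = u_6 * v_6 = 3 * 0 = 0
T_{77} = u_7 * v_7 = -9 * -5 = 45
Tr(T) = 18 + 9 + 32 + -5 + 1 + 0 + 45 = 100

100


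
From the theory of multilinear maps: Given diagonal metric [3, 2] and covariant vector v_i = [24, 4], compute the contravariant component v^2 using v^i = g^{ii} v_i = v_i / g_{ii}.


To raise an index with a diagonal metric: v^i = v_i / g_{ii}.
For index 2: v_2 = 4, g_{22} = 2
v^2 = 4 / 2 = 2

2


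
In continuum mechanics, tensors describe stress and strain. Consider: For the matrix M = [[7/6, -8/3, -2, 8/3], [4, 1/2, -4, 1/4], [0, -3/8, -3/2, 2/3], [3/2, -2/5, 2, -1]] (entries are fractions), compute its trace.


The trace is the sum of diagonal entries.
Diagonal: M[1,1] = 7/6, M[2,2] = 1/2, M[3,3] = -3/2, M[4,4] = -1
Tr(M) = 7/6 + 1/2 + -3/2 + -1
Computing step by step:
After adding M[1,1]: 7/6
After adding M[2,2]: 5/3
After adding M[3,3]: 1/6
After adding M[4,4]: -5/6
Tr(M) = -5/6

-5/6


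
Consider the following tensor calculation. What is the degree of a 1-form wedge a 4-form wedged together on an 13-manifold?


The degree of a wedge product is the sum of the degrees of the individual forms.
Degrees: 1, 4
Total degree = 1 + 4 = 5

5


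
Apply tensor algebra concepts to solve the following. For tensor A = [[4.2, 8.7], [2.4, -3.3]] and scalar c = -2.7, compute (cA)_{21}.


Scalar multiplication: (cA)_{ij} = c * A_{ij}.
c = -2.7
A_{21} = 2.4
(cA)_{21} = -2.7 * 2.4 = -6.48

-6.48


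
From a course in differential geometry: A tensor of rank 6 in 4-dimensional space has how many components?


The number of components of a rank-r tensor in d dimensions is d^r.
Here d = 4 and r = 6.
4^6 = 4096

4096


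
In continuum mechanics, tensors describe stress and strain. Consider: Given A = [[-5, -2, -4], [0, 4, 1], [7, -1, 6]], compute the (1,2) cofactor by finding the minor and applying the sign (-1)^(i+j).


To find cofactor C_{12}, delete row 1 and column 2.
The resulting 2x2 submatrix is: [[0, 1], [7, 6]]
Minor M_{12} = 0*6 - 1*7
  = 0 - 7 = -7
Sign = (-1)^(1+2) = (-1)^3 = -1
Cofactor C_{12} = -1 * -7 = 7

7


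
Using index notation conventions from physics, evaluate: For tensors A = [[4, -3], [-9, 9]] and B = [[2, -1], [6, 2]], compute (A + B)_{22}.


Tensor addition is component-wise: (A + B)_{ij} = A_{ij} + B_{ij}.
A_{22} = 9
B_{22} = 2
(A + B)_{22} = 9 + 2 = 11

11


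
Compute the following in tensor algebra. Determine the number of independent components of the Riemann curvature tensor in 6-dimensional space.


The Riemann tensor in d dimensions has d^2(d^2 - 1)/12 independent components.
d = 6, so d^2 = 36
d^2 - 1 = 35
d^2(d^2 - 1) = 36 * 35 = 1260
Divide by 12: 1260 / 12 = 105

105


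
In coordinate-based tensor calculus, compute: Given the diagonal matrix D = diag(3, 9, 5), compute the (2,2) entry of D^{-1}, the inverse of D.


For a diagonal matrix, the inverse has entries (D^{-1})_{ii} = 1/d_{ii}.
The diagonal entries are: d_{11} = 3, d_{22} = 9, d_{33} = 5
We need (D^{-1})_{22} = 1/d_{22} = 1/9 = 1/9

1/9


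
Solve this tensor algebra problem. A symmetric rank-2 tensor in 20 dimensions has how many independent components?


A symmetric rank-2 tensor in d dimensions has d(d+1)/2 independent components.
d = 20
d(d+1)/2 = 20 * 21 / 2 = 420 / 2 = 210

210


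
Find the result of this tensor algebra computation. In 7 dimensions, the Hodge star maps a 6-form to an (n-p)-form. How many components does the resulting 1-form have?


The Hodge dual of a p-form on an n-dimensional manifold is an (n-p)-form.
n = 7, p = 6, so dual degree = 7 - 6 = 1
The number of components is C(n, n-p) = C(7, 1) = 7

7


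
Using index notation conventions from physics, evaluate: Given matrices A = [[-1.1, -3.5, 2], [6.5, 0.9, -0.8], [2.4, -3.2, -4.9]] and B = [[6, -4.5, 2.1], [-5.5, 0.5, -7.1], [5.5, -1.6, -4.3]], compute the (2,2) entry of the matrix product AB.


(AB)_{ij} = sum_k A_{ik} B_{kj}.
For i=2, j=2:
A_{21} * B_{12} = 6.5 * -4.5 = -29.25
A_{22} * B_{22} = 0.9 * 0.5 = 0.45
A_{23} * B_{32} = -0.8 * -1.6 = 1.28
Sum = -29.25 + 0.45 + 1.28 = -27.52

-27.52


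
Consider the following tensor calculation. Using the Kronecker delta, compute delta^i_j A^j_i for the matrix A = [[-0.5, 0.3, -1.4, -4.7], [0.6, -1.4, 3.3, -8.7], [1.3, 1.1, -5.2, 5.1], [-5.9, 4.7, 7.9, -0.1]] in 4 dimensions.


The contraction (trace) of a rank-2 tensor is the sum of its diagonal elements.
Diagonal entries: A[1,1] = -0.5, A[2,2] = -1.4, A[3,3] = -5.2, A[4,4] = -0.1
Tr(A) = -0.5 + -1.4 + -5.2 + -0.1 = -7.2

-7.2


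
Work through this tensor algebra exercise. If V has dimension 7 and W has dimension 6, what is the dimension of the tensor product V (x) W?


The dimension of a tensor product is the product of dimensions.
dim(V) = 7, dim(W) = 6
dim(V (x) W) = 7 * 6 = 42

42


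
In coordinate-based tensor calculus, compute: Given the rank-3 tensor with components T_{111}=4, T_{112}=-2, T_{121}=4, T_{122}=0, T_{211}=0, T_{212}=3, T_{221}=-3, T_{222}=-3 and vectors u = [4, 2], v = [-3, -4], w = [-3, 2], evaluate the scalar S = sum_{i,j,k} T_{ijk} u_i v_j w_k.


S = sum over i,j,k of T_{ijk} u_i v_j w_k. Expanding all 8 terms:
T_{111}*u_1*v_1*w_1 = 4*4*-3*-3 = 144  (running total: 144)
T_{112}*u_1*v_1*w_2 = -2*4*-3*2 = 48  (running total: 192)
T_{121}*u_1*v_2*w_1 = 4*4*-4*-3 = 192  (running total: 384)
T_{122}*u_1*v_2*w_2 = 0*4*-4*2 = 0  (running total: 384)
T_{211}*u_2*v_1*w_1 = 0*2*-3*-3 = 0  (running total: 384)
T_{212}*u_2*v_1*w_2 = 3*2*-3*2 = -36  (running total: 348)
T_{221}*u_2*v_2*w_1 = -3*2*-4*-3 = -72  (running total: 276)
T_{222}*u_2*v_2*w_2 = -3*2*-4*2 = 48  (running total: 324)
S = 324

324


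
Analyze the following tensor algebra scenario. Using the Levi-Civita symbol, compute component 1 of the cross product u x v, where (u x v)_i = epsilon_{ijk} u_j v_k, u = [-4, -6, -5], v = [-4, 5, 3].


(u x v)_1 = sum_{j,k} epsilon_{1jk} u_j v_k. Only permutations of (1,2,3) contribute; the two non-zero terms are:
eps_{123} u_2 v_3 = 1 * -6 * 3 = -18
eps_{132} u_3 v_2 = -1 * -5 * 5 = 25
(u x v)_1 = 7

7


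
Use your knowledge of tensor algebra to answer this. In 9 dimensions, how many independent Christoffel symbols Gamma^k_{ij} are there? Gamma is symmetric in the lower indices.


Christoffel symbols Gamma^k_{ij} are symmetric in i,j, so there are d * d(d+1)/2 independent symbols.
d = 9
d(d+1)/2 = 9 * 10 / 2 = 45
Total = 9 * 45 = 405

405


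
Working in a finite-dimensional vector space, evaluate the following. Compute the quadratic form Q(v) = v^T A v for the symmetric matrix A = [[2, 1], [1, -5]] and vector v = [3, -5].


First compute Av:
(Av)_1 = 2*3 + 1*-5 = 1
(Av)_2 = 1*3 + -5*-5 = 28
Av = [1, 28]
Then v^T (Av) = 3*1 + -5*28
= 3 + -140 = -137

-137


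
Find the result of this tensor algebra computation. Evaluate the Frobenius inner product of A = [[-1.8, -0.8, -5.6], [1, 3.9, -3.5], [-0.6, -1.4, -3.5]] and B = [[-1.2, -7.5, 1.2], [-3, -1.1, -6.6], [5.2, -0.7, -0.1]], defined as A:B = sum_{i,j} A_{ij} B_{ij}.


A:B = sum over all i,j of A_{ij} * B_{ij}.
Row 1: -1.8*-1.2=2.16, -0.8*-7.5=6, -5.6*1.2=-6.72 => row sum = 1.44
Row 2: 1*-3=-3, 3.9*-1.1=-4.29, -3.5*-6.6=23.1 => row sum = 15.81
Row 3: -0.6*5.2=-3.12, -1.4*-0.7=0.98, -3.5*-0.1=0.35 => row sum = -1.79
Total = 1.44 + 15.81 + -1.79 = 15.46

15.46


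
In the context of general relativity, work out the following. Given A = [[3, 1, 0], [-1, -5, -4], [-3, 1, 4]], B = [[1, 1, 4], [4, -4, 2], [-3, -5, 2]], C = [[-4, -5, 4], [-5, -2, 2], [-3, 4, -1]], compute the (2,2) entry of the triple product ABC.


(ABC)_{22} = sum_m (AB)_{2m} C_{m2}. First compute row 2 of AB.
(AB)_{21} = -1*1 + -5*4 + -4*-3 = -9
(AB)_{22} = -1*1 + -5*-4 + -4*-5 = 39
(AB)_{23} = -1*4 + -5*2 + -4*2 = -22
Now contract with column 2 of C:
(AB)_{21} * C_{12} = -9 * -5 = 45
(AB)_{22} * C_{22} = 39 * -2 = -78
(AB)_{23} * C_{32} = -22 * 4 = -88
(ABC)_{22} = 45 + -78 + -88 = -121

-121


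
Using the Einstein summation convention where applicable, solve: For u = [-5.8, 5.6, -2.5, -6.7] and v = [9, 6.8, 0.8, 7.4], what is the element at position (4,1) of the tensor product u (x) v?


The outer product entry T_{ij} = u_i * v_j.
We need i=4, j=1.
u_4 = -6.7, v_1 = 9
T_{4,1} = -6.7 * 9 = -60.3

-60.3


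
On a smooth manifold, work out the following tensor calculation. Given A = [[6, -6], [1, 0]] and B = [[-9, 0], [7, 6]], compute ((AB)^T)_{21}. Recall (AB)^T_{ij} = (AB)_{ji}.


(AB)^T_{ij} = (AB)_{ji} = sum_k A_{jk} B_{ki}.
For i=2, j=1 we need (AB)_{12}:
A_{11} * B_{12} = 6 * 0 = 0
A_{12} * B_{22} = -6 * 6 = -36
Sum = 0 + -36 = -36

-36


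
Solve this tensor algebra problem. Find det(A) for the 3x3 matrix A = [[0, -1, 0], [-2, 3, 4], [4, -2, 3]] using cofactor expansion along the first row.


Expanding along the first row, det(A) = a11*M_11 - a12*M_12 + a13*M_13, where M_1j is the (1,j) minor.
Minor M_11 = 3*3 - 4*-2 = 17
Minor M_12 = -2*3 - 4*4 = -22
Minor M_13 = -2*-2 - 3*4 = -8
det = 0*(17) - -1*(-22) + 0*(-8)
    = 0 - 22 + 0
    = -22

-22


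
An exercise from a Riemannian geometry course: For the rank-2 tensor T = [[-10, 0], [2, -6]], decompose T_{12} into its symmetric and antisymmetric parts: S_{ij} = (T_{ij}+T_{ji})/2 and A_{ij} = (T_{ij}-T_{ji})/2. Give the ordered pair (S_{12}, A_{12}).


T_{12} = 0
T_{21} = 2
S_{12} = (0 + 2)/2 = 2/2 = 1
A_{12} = (0 - 2)/2 = -2/2 = -1
Check: S + A = 1 + -1 = 0 = T_{12}.

(1, -1)


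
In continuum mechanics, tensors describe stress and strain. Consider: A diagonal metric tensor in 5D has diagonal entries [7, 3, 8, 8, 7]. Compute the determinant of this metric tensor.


For a diagonal metric, the determinant is the product of diagonal entries.
Diagonal entries: 7, 3, 8, 8, 7
det(g) = 7 * 3 * 8 * 8 * 7 = 9408

9408


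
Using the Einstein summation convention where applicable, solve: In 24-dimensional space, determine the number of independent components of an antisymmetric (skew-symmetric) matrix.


An antisymmetric rank-2 tensor satisfies A_{ij} = -A_{ji}, so diagonal entries are zero.
The independent components are the upper-triangular entries: C(n, 2) = n(n-1)/2.
n = 24
C(24, 2) = 24 * 23 / 2 = 552 / 2 = 276

276


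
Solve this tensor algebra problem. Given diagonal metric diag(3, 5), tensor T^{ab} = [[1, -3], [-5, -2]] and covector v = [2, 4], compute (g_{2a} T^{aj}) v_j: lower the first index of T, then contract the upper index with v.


Step 1: lower the first index. For a diagonal metric, g_{ia} T^{aj} = g_{ii} T^{ij} (no sum on i).
g_{22} = 5
S_2{}^1 = 5 * T^{21} = 5 * -5 = -25
S_2{}^2 = 5 * T^{22} = 5 * -2 = -10
Step 2: contract S_2{}^j with v_j.
S_2{}^1 * v_1 = -25 * 2 = -50
S_2{}^2 * v_2 = -10 * 4 = -40
Result = -50 + -40 = -90

-90


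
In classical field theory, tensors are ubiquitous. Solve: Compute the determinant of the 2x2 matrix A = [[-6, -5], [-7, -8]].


For a 2x2 matrix [[a, b], [c, d]], det = a*d - b*c.
a = -6, b = -5, c = -7, d = -8
a*d = -6 * -8 = 48
b*c = -5 * -7 = 35
det = 48 - 35 = 13

13


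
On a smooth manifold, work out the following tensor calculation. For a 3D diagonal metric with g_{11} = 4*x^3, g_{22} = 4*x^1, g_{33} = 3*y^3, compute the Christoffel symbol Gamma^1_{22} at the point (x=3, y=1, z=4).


For a diagonal metric, Gamma^k_{ij} = (1/2) g^{kk} (dg_{ik}/dx_j + dg_{jk}/dx_i - dg_{ij}/dx_k).
The metric is diagonal, so g_{ab} = 0 for a != b.
At the given point: g_{11} = 108, g_{22} = 12, g_{33} = 3
g^{11} = 1/108
dg_{21}/dx_2 = 0 (off-diagonal)
dg_{21}/dx_2 = 0 (off-diagonal)
dg_{22}/dx_1 = dg_{22}/dx_1 = 4
Numerator = 0 + 0 - 4 = -4
Gamma^1_{22} = -4 / (2 * 108) = -1/54

-1/54


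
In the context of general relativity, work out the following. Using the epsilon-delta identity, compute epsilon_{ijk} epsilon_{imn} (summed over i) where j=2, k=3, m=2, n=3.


Using the identity: epsilon_{ijk} epsilon_{imn} = delta_{jm} delta_{kn} - delta_{jn} delta_{km}.
delta_{22} = 1
delta_{33} = 1
delta_{23} = 0
delta_{32} = 0
Result = 1 * 1 - 0 * 0 = 1 - 0 = 1

1


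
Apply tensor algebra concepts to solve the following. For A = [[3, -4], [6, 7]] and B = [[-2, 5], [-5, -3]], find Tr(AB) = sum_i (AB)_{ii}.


Tr(AB) = sum_i (AB)_{ii} where (AB)_{ii} = sum_k A_{ik} B_{ki}.
(AB)_{11} = 3*-2 + -4*-5 = 14
(AB)_{22} = 6*5 + 7*-3 = 9
Tr(AB) = 14 + 9 = 23

23


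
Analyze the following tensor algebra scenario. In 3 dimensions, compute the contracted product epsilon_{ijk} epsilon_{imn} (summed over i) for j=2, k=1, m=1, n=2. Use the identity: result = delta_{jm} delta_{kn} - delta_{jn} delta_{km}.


Using the identity: epsilon_{ijk} epsilon_{imn} = delta_{jm} delta_{kn} - delta_{jn} delta_{km}.
delta_{21} = 0
delta_{12} = 0
delta_{22} = 1
delta_{11} = 1
Result = 0 * 0 - 1 * 1 = 0 - 1 = -1

-1


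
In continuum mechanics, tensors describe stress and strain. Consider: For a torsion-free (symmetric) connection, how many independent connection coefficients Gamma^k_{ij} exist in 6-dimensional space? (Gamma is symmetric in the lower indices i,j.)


Christoffel symbols Gamma^k_{ij} are symmetric in i,j, so there are d * d(d+1)/2 independent symbols.
d = 6
d(d+1)/2 = 6 * 7 / 2 = 21
Total = 6 * 21 = 126

126


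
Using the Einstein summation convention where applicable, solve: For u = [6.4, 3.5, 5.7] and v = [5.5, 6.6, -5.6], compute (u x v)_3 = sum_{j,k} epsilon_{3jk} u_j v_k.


(u x v)_3 = sum_{j,k} epsilon_{3jk} u_j v_k. Only permutations of (1,2,3) contribute; the two non-zero terms are:
eps_{312} u_1 v_2 = 1 * 6.4 * 6.6 = 42.24
eps_{321} u_2 v_1 = -1 * 3.5 * 5.5 = -19.25
(u x v)_3 = 22.99

22.99


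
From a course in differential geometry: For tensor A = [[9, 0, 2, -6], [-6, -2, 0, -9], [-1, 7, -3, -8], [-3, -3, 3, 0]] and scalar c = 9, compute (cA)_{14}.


Scalar multiplication: (cA)_{ij} = c * A_{ij}.
c = 9
A_{14} = -6
(cA)_{14} = 9 * -6 = -54

-54


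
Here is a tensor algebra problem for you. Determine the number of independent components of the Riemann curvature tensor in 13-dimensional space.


The Riemann tensor in d dimensions has d^2(d^2 - 1)/12 independent components.
d = 13, so d^2 = 169
d^2 - 1 = 168
d^2(d^2 - 1) = 169 * 168 = 28392
Divide by 12: 28392 / 12 = 2366

2366


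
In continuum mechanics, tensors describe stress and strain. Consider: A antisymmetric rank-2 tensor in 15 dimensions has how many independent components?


A antisymmetric rank-2 tensor in d dimensions has d(d-1)/2 independent components.
d = 15
d(d-1)/2 = 15 * 14 / 2 = 210 / 2 = 105

105


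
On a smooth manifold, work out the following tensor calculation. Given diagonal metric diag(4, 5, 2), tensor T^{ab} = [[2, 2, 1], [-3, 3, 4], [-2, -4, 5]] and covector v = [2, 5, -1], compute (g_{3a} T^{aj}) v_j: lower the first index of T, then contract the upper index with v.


Step 1: lower the first index. For a diagonal metric, g_{ia} T^{aj} = g_{ii} T^{ij} (no sum on i).
g_{33} = 2
S_3{}^1 = 2 * T^{31} = 2 * -2 = -4
S_3{}^2 = 2 * T^{32} = 2 * -4 = -8
S_3{}^3 = 2 * T^{33} = 2 * 5 = 10
Step 2: contract S_3{}^j with v_j.
S_3{}^1 * v_1 = -4 * 2 = -8
S_3{}^2 * v_2 = -8 * 5 = -40
S_3{}^3 * v_3 = 10 * -1 = -10
Result = -8 + -40 + -10 = -58

-58


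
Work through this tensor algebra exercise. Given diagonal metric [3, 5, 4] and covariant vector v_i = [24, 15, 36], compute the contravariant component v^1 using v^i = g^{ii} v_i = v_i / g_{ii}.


To raise an index with a diagonal metric: v^i = v_i / g_{ii}.
For index 1: v_1 = 24, g_{11} = 3
v^1 = 24 / 3 = 8

8


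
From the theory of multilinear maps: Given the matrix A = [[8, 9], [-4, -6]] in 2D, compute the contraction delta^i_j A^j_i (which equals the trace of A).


The contraction (trace) of a rank-2 tensor is the sum of its diagonal elements.
Diagonal entries: A[1,1] = 8, A[2,2] = -6
Tr(A) = 8 + -6 = 2

2


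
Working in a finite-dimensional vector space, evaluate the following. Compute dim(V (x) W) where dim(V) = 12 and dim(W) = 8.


The dimension of a tensor product is the product of dimensions.
dim(V) = 12, dim(W) = 8
dim(V (x) W) = 12 * 8 = 96

96


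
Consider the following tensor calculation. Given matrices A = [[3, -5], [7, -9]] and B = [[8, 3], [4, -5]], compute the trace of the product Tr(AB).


Tr(AB) = sum_i (AB)_{ii} where (AB)_{ii} = sum_k A_{ik} B_{ki}.
(AB)_{11} = 3*8 + -5*4 = 4
(AB)_{22} = 7*3 + -9*-5 = 66
Tr(AB) = 4 + 66 = 70

70


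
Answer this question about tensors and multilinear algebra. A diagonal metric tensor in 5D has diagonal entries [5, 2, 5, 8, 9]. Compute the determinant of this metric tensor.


For a diagonal metric, the determinant is the product of diagonal entries.
Diagonal entries: 5, 2, 5, 8, 9
det(g) = 5 * 2 * 5 * 8 * 9 = 3600

3600


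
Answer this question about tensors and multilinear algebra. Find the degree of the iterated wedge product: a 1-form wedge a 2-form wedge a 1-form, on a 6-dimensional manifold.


The degree of a wedge product is the sum of the degrees of the individual forms.
Degrees: 1, 2, 1
Total degree = 1 + 2 + 1 = 4

4


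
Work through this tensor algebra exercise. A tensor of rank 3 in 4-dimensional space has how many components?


The number of components of a rank-r tensor in d dimensions is d^r.
Here d = 4 and r = 3.
4^3 = 64

64
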